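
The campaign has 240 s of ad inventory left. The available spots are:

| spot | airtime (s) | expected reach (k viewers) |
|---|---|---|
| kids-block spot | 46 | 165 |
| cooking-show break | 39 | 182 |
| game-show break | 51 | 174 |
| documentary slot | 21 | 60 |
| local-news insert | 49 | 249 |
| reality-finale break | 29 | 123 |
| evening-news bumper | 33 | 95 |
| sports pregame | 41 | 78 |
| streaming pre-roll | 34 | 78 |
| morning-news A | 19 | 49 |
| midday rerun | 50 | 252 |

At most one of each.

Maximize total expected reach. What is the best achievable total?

1040

A density-first pass picks kids-block spot + cooking-show break + documentary slot + local-news insert + reality-finale break + midday rerun — 1031 at 234 s.
The 46 s tied up in kids-block spot is better spent on game-show break — total rises to 1040 (239 s).
Nothing else within 240 s beats 1040.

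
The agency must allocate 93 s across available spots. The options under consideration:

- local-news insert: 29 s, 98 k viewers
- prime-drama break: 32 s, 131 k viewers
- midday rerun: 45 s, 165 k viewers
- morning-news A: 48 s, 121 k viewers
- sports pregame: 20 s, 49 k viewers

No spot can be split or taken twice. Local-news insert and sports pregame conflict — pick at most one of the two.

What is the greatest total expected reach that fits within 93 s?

296

Prime-drama break + midday rerun uses 77 of the 93 s and totals 296.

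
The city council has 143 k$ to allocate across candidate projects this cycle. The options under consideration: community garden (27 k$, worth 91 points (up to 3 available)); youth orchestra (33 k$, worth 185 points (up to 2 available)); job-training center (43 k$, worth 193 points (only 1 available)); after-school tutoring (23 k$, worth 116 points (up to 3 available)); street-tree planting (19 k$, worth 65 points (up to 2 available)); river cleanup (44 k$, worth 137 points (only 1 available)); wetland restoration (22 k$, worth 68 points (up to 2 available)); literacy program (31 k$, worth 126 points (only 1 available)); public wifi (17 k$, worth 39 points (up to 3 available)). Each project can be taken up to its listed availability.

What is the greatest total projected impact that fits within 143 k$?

728

Ranking by ratio (projected impact/k$): youth orchestra 5.61, after-school tutoring 5.04, job-training center 4.49, literacy program 4.06.
Taking the top-ratio projects first gives 2×youth orchestra + 3×after-school tutoring for 718 (135 k$).
The 23 k$ tied up in after-school tutoring is better spent on literacy program — total rises to 728 (143 k$).
Every other selection either busts 143 k$ or exceeds an availability limit or fails to beat 728.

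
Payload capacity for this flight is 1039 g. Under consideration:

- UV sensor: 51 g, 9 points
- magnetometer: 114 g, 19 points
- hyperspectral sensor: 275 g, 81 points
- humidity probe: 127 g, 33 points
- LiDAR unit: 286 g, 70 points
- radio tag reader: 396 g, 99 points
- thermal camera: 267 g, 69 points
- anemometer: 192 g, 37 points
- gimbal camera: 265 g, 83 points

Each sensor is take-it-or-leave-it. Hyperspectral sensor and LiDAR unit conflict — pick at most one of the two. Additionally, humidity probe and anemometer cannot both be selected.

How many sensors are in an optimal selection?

5

Best achievable data value is 275.
One optimal bundle: UV sensor + hyperspectral sensor + humidity probe + thermal camera + gimbal camera (985 g).
Every optimal selection uses 5 sensors.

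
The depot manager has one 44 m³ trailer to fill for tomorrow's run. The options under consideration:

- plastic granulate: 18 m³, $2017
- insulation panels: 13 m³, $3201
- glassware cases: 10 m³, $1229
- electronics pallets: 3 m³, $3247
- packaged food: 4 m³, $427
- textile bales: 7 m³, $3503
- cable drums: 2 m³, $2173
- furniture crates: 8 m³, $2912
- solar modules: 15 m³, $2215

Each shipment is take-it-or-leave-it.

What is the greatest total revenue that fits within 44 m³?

16265

By revenue per m³: cable drums 1086.50, electronics pallets 1082.33, textile bales 500.43 lead.
Insulation panels + glassware cases + electronics pallets + textile bales + cable drums + furniture crates uses 43 of the 44 m³ and totals 16265.
Runner-up insulation panels + electronics pallets + packaged food + textile bales + cable drums + furniture crates tops out at 15463.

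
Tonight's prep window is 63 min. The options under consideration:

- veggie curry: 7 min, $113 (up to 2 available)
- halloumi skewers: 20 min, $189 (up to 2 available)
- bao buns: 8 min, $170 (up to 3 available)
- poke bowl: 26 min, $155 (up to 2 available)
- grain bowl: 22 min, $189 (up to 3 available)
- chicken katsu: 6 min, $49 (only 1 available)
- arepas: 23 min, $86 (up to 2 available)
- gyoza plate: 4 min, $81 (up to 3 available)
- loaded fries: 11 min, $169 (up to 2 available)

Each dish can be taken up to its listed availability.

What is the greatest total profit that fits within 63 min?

1148

By profit per min: bao buns 21.25, gyoza plate 20.25, veggie curry 16.14 lead.
The ratio ordering already packs tightly: 2×veggie curry + 3×bao buns + 3×gyoza plate + loaded fries, 61 min, 1148.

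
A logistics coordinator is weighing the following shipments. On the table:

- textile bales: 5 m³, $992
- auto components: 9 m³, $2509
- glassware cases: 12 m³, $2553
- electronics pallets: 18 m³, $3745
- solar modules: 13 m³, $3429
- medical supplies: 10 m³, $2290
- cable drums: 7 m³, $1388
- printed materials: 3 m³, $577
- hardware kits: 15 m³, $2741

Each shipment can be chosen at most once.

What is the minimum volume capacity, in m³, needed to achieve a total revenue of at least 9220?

Minimise m³ subject to total revenue ≥ 9220.
Taking textile bales + auto components + solar modules + medical supplies gives 9220 (≥ 9220) for 37 m³.
No combination under 37 m³ hits 9220.

37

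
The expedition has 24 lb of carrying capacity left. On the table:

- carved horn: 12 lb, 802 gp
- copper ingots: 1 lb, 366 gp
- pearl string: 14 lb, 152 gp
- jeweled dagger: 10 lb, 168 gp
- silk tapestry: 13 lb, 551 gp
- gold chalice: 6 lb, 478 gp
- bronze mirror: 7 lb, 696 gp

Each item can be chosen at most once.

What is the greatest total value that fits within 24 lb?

1864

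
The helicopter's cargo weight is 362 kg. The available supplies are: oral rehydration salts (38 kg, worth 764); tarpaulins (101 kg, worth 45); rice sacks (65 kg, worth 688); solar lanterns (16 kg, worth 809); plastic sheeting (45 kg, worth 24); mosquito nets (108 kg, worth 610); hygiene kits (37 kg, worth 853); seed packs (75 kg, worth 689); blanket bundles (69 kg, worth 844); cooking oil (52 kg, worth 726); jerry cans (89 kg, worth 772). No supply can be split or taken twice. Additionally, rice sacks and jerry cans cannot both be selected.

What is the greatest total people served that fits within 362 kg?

5373

The ratio ordering already packs tightly: oral rehydration salts + rice sacks + solar lanterns + hygiene kits + seed packs + blanket bundles + cooking oil, 352 kg, 5373.
Next best is oral rehydration salts + solar lanterns + plastic sheeting + hygiene kits + blanket bundles + cooking oil + jerry cans at 4792 (346 kg) — short by 581.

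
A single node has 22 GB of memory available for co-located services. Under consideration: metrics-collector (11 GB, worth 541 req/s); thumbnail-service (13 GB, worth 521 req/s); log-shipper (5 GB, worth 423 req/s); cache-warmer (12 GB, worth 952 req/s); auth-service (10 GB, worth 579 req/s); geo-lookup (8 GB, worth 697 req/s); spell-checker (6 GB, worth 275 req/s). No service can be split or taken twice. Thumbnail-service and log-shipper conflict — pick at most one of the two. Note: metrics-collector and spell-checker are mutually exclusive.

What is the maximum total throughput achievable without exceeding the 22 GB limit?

Ranking by ratio (throughput/GB): geo-lookup 87.12, log-shipper 84.60, cache-warmer 79.33, auth-service 57.90.
Filling by ratio: log-shipper + geo-lookup + spell-checker for 1395, with 3 GB left unused.
The 11 GB tied up in log-shipper and spell-checker is better spent on cache-warmer — total rises to 1649 (20 GB).
That's the maximum — no feasible swap from here does better than 1649.

1649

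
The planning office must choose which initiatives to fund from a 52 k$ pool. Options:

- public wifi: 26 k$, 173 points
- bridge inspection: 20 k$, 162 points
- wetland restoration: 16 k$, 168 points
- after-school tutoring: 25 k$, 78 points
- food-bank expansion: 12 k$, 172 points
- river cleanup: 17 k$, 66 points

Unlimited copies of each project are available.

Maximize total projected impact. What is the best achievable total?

688

4×food-bank expansion uses 48 of the 52 k$ and totals 688.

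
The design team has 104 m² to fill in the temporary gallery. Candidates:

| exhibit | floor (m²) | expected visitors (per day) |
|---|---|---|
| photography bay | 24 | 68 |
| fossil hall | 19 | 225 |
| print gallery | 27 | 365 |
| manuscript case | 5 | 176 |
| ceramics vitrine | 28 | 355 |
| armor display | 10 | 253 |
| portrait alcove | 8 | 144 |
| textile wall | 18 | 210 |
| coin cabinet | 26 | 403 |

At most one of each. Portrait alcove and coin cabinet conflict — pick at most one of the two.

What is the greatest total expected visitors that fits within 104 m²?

1552

Best packing: print gallery + manuscript case + ceramics vitrine + armor display + coin cabinet — 96 m², 1552 total.
Nothing else feasible within 104 m² beats 1552.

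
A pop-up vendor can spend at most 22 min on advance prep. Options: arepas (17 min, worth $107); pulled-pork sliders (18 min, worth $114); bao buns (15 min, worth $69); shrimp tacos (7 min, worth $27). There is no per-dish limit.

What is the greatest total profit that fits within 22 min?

114

Density check — pulled-pork sliders 6.33, arepas 6.29, bao buns 4.60 are the best per min.
Taking pulled-pork sliders: 18 min used, 114 in profit.
Nothing else within 22 min beats 114.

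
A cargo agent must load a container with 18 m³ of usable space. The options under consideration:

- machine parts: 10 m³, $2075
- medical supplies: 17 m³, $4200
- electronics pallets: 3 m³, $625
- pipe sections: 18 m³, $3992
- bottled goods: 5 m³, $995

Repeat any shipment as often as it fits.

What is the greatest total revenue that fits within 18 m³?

4200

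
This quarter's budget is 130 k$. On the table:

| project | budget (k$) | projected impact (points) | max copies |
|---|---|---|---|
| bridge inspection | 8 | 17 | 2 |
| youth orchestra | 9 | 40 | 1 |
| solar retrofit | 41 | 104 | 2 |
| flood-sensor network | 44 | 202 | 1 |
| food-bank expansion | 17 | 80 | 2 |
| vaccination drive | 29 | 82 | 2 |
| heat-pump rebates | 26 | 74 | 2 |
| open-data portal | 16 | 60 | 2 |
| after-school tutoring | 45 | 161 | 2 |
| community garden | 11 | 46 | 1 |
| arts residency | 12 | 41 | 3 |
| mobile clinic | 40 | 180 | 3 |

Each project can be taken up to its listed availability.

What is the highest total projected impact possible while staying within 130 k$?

By projected impact per k$: food-bank expansion 4.71, flood-sensor network 4.59, mobile clinic 4.50, youth orchestra 4.44 lead.
The ratio heuristic lands on youth orchestra + flood-sensor network + 2×food-bank expansion + mobile clinic (582) but leaves 3 k$ idle.
Replace youth orchestra with community garden: the trade gains 6 net, giving 588 at 129 k$.

588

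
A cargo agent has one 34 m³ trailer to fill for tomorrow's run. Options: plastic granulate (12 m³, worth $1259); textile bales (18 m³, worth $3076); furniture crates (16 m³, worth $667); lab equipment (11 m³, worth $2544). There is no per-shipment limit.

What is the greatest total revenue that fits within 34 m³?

7632

3×lab equipment uses 33 of the 34 m³ and totals 7632.
No other feasible combination exceeds 7632.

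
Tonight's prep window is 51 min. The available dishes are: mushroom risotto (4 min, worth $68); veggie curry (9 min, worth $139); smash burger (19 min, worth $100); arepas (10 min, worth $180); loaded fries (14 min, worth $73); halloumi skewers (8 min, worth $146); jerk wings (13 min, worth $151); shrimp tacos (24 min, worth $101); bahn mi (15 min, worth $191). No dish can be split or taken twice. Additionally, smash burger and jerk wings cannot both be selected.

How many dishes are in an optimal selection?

5

Optimal total is 736.
For example mushroom risotto + arepas + halloumi skewers + jerk wings + bahn mi achieves it, using 50 min.
Any selection reaching 736 contains exactly 5 dishes.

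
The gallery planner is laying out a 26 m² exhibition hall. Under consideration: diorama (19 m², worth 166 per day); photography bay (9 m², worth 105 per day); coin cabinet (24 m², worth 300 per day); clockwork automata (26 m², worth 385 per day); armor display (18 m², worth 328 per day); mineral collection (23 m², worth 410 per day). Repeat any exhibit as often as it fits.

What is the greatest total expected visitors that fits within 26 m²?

A density-first pass picks armor display — 328 at 18 m².
Replace armor display with mineral collection: the trade gains 82 net, giving 410 at 23 m².
That's the maximum — no swap from here does better than 410.

410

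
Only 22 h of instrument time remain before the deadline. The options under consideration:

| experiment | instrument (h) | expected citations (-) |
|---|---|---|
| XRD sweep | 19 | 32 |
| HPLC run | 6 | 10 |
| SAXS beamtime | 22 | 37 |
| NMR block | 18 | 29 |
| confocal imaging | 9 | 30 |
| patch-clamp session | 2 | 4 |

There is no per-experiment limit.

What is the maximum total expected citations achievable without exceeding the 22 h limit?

68

Taking 2×confocal imaging + 2×patch-clamp session: 22 h used, 68 in expected citations.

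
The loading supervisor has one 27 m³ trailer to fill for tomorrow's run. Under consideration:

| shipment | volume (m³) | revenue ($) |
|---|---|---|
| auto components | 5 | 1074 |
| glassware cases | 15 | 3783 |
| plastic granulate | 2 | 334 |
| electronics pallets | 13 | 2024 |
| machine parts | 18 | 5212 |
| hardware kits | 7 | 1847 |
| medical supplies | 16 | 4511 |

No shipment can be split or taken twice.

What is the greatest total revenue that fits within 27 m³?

7393

Density check — machine parts 289.56, medical supplies 281.94, hardware kits 263.86 are the best per m³.
Taking plastic granulate + machine parts + hardware kits: 27 m³ used, 7393 in revenue.
An exhaustive check of the 128 subsets confirms 7393.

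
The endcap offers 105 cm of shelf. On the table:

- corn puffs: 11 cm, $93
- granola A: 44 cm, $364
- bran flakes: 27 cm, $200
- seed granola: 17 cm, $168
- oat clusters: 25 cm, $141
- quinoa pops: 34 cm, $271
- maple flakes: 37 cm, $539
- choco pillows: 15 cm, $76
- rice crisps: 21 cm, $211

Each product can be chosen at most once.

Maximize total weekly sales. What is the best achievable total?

A density-first pass picks corn puffs + seed granola + maple flakes + choco pillows + rice crisps — 1087 at 101 cm.
Dropping corn puffs and choco pillows frees 26 cm; slotting in bran flakes (27 cm) lifts the total to 1118 at 102 cm.

1118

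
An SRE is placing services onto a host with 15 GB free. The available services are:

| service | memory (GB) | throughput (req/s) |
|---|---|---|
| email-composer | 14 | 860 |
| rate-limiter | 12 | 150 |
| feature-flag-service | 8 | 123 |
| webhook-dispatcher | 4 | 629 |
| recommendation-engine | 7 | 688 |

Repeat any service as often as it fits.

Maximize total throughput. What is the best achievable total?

1946

By throughput per GB: webhook-dispatcher 157.25, recommendation-engine 98.29, email-composer 61.43 lead.
A density-first pass picks 3×webhook-dispatcher — 1887 at 12 GB.
The 4 GB tied up in webhook-dispatcher is better spent on recommendation-engine — total rises to 1946 (15 GB).
That's the maximum — no swap from here does better than 1946.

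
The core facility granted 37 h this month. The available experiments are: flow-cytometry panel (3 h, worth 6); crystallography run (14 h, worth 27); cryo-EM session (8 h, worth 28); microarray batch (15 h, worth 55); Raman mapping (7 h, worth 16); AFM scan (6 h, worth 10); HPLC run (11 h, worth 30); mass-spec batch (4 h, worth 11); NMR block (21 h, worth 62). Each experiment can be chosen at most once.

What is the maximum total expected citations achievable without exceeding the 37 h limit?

Greedy by ratio would take flow-cytometry panel + cryo-EM session + microarray batch + Raman mapping + mass-spec batch: 37 h used, total 116.
The 11 h tied up in Raman mapping and mass-spec batch is better spent on HPLC run — total rises to 119 (37 h).

119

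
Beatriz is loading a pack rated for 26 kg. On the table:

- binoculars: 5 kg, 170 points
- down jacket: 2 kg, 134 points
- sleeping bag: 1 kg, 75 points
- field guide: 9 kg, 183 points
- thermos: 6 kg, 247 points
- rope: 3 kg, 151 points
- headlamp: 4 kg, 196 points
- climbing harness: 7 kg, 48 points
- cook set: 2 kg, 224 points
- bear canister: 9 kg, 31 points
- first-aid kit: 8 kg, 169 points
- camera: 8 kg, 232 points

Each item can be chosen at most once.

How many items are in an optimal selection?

Optimal total is 1259.
For example down jacket + sleeping bag + thermos + rope + headlamp + cook set + camera achieves it, using 26 kg.
Every optimal selection uses 7 items.

7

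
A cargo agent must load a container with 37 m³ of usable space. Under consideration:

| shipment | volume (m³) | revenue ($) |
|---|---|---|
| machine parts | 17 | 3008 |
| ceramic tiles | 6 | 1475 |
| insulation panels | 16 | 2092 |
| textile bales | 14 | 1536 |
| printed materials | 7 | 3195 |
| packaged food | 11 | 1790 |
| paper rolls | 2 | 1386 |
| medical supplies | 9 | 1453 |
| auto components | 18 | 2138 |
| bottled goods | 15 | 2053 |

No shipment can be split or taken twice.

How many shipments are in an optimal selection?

4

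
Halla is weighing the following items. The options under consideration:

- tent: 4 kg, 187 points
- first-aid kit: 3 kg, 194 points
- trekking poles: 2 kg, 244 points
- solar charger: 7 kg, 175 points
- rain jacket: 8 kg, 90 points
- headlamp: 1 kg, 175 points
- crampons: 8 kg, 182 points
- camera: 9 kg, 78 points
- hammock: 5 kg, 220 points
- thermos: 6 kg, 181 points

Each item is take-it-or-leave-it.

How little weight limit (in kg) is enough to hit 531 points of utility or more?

6

Need the lightest bundle worth ≥ 531.
first-aid kit + trekking poles + headlamp: 613 utility at 6 kg.
No combination under 6 kg hits 531.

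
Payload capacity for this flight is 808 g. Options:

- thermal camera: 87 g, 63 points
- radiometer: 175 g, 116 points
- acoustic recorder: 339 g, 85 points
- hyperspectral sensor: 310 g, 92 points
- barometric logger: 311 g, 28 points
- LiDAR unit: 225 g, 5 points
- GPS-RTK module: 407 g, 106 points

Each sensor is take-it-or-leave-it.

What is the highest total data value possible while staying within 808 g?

285

Taking the top-ratio sensors first gives thermal camera + radiometer + hyperspectral sensor + LiDAR unit for 276 (797 g).
The 535 g tied up in hyperspectral sensor and LiDAR unit is better spent on GPS-RTK module — total rises to 285 (669 g).
The spare 139 g is too small for any remaining sensor, and no exchange beats 285.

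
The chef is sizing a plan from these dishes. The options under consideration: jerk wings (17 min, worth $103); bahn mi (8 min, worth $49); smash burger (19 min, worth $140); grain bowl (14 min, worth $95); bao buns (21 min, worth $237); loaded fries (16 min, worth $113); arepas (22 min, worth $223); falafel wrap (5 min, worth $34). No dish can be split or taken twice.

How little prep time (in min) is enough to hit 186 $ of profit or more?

Need the lightest bundle worth ≥ 186.
bao buns: 237 profit at 21 min.
No combination under 21 min hits 186.

21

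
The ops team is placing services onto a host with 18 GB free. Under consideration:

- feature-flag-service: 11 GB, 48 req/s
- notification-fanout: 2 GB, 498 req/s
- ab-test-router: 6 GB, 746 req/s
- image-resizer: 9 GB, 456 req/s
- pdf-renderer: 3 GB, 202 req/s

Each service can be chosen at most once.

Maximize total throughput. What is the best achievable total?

1700

The ratio heuristic lands on notification-fanout + ab-test-router + pdf-renderer (1446) but leaves 7 GB idle.
Replace pdf-renderer with image-resizer: the trade gains 254 net, giving 1700 at 17 GB.
Next best is notification-fanout + ab-test-router + pdf-renderer at 1446 (11 GB) — short by 254.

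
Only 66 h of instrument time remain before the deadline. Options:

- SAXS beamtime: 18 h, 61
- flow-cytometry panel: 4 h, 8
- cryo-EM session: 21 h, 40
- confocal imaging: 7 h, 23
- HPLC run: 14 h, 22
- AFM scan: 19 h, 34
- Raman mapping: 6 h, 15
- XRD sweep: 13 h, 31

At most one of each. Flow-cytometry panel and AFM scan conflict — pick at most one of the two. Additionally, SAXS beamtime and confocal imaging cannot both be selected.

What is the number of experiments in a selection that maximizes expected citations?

5

Optimal total is 155.
One optimal bundle: SAXS beamtime + flow-cytometry panel + cryo-EM session + Raman mapping + XRD sweep (62 h).
All optima have 5 experiments.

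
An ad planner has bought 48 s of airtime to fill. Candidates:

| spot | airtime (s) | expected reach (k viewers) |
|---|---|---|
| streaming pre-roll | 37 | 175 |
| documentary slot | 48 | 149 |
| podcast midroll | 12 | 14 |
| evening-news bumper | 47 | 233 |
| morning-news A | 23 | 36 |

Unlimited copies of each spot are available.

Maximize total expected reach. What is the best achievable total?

233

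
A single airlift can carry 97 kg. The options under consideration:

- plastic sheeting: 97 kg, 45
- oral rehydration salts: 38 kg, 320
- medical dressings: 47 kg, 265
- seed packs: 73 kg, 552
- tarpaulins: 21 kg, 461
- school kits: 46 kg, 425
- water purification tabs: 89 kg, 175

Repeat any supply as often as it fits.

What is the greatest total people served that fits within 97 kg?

1844

By people served per kg: tarpaulins 21.95, school kits 9.24, oral rehydration salts 8.42, seed packs 7.56 lead.
4×tarpaulins uses 84 of the 97 kg and totals 1844.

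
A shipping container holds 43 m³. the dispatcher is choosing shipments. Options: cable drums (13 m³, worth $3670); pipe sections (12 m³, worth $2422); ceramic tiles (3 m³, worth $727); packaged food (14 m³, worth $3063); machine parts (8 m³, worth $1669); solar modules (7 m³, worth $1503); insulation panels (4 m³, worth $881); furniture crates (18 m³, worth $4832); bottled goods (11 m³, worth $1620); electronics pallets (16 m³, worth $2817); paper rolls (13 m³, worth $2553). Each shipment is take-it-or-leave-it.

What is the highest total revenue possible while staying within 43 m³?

11052

The ratio heuristic lands on cable drums + ceramic tiles + insulation panels + furniture crates (10110) but leaves 5 m³ idle.
Replace ceramic tiles with machine parts: the trade gains 942 net, giving 11052 at 43 m³.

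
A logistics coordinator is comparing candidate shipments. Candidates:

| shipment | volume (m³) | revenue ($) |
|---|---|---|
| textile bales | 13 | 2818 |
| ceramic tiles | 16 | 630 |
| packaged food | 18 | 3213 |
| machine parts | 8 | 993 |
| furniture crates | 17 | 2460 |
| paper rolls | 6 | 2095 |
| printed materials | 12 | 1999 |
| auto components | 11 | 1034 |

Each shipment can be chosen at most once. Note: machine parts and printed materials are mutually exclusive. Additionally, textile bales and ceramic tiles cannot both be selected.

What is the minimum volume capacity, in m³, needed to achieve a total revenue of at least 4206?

19

Need the lightest bundle worth ≥ 4206.
textile bales + paper rolls: 4913 revenue at 19 m³.
Any bundle with less than 19 m³ falls short of 4206.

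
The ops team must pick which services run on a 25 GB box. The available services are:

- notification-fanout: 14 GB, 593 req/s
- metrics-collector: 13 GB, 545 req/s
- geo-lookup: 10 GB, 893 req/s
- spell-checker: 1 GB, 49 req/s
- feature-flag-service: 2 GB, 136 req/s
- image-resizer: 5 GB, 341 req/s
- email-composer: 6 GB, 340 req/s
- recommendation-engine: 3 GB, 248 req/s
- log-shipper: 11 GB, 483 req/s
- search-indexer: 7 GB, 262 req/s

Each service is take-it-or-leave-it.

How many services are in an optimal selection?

5

Optimal total is 1871.
One optimal bundle: geo-lookup + spell-checker + image-resizer + email-composer + recommendation-engine (25 GB).
Every optimal selection uses 5 services.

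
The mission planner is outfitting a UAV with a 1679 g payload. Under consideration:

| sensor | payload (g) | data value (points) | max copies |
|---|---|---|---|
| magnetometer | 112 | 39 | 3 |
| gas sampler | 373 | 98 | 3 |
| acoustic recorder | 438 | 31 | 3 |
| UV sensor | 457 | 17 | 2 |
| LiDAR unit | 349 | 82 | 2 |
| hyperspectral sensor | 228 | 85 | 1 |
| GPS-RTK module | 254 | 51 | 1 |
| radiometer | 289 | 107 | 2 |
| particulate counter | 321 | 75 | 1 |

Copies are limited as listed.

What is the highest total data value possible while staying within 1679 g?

534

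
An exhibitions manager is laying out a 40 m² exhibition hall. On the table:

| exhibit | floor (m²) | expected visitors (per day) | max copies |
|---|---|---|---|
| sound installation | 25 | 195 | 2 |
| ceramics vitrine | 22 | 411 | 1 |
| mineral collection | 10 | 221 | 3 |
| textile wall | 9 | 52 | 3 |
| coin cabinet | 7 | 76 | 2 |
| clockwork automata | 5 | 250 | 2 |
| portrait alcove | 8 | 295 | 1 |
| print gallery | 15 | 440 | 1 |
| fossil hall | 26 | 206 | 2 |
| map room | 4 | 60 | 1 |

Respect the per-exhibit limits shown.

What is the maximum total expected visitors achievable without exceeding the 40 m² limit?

1311

Greedy by ratio would take 2×clockwork automata + portrait alcove + print gallery + map room: 37 m² used, total 1295.
The 4 m² tied up in map room is better spent on coin cabinet — total rises to 1311 (40 m²).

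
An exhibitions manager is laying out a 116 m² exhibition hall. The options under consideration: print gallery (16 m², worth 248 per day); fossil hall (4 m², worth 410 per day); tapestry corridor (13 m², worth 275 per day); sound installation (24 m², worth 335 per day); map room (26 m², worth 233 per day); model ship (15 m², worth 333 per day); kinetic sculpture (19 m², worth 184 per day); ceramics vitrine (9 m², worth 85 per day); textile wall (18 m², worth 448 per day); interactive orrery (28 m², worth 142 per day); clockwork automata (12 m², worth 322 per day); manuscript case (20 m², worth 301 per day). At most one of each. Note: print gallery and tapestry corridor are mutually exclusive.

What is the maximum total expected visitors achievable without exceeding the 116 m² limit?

By expected visitors per m²: fossil hall 102.50, clockwork automata 26.83, textile wall 24.89 lead.
Best packing: fossil hall + tapestry corridor + sound installation + model ship + ceramics vitrine + textile wall + clockwork automata + manuscript case — 115 m², 2509 total.

2509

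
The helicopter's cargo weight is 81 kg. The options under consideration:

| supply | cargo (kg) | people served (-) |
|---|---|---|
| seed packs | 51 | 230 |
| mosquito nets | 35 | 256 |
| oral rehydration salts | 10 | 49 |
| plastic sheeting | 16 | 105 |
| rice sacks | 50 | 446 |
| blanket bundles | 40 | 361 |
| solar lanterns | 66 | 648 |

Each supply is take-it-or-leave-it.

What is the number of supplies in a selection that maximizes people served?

Optimal total is 697.
oral rehydration salts + solar lanterns hits 697 at 76 kg.
Every optimal selection uses 2 supplies.

2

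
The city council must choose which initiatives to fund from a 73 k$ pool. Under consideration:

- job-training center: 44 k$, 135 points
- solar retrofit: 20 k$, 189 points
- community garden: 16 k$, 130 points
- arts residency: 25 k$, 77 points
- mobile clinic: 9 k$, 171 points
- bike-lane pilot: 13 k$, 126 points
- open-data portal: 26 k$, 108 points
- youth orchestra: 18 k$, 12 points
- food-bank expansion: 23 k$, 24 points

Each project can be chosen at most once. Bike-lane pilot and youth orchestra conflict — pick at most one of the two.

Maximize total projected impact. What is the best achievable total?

616

The ratio ordering already packs tightly: solar retrofit + community garden + mobile clinic + bike-lane pilot, 58 k$, 616.
Every other selection either busts 73 k$ or breaks a pairing rule or fails to beat 616.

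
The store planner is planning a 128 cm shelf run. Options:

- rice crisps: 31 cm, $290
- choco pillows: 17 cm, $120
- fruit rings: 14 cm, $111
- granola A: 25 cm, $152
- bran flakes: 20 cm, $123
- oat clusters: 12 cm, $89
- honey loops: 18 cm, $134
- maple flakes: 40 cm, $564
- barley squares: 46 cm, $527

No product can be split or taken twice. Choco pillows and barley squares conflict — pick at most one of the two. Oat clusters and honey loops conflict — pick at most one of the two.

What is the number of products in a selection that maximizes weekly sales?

3

The maximum weekly sales within 128 cm is 1381.
One optimal bundle: rice crisps + maple flakes + barley squares (117 cm).
Every optimal selection uses 3 products.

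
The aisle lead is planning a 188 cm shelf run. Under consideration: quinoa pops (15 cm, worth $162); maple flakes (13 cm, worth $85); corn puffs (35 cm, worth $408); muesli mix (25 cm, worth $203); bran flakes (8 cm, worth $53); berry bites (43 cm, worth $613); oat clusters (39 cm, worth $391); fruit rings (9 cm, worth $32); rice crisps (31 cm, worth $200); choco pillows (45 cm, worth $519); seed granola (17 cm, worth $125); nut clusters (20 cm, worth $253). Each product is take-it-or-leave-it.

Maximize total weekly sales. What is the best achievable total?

2184

Density check — berry bites 14.26, nut clusters 12.65, corn puffs 11.66, choco pillows 11.53 are the best per cm.
Greedy by ratio would take quinoa pops + corn puffs + muesli mix + berry bites + choco pillows + nut clusters: 183 cm used, total 2158.
Replace quinoa pops and muesli mix with oat clusters: the trade gains 26 net, giving 2184 at 182 cm.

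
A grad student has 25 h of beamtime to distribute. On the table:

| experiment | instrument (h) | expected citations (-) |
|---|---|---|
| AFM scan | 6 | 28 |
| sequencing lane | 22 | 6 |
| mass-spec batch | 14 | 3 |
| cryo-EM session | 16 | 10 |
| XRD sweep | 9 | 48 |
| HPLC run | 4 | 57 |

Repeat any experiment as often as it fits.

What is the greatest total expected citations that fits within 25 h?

Best packing: 6×HPLC run — 24 h, 342 total.
Nothing else within 25 h beats 342.

342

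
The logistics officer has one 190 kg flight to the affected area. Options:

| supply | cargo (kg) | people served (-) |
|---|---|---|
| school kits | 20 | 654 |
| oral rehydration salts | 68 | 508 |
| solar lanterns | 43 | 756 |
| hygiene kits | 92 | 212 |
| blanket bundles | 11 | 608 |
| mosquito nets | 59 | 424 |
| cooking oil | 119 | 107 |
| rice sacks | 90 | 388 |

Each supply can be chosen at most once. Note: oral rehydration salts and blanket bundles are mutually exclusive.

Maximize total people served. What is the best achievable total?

2442

Ranking by ratio (people served/kg): blanket bundles 55.27, school kits 32.70, solar lanterns 17.58, oral rehydration salts 7.47.
Best packing: school kits + solar lanterns + blanket bundles + mosquito nets — 133 kg, 2442 total.
Runner-up school kits + solar lanterns + blanket bundles + rice sacks tops out at 2406.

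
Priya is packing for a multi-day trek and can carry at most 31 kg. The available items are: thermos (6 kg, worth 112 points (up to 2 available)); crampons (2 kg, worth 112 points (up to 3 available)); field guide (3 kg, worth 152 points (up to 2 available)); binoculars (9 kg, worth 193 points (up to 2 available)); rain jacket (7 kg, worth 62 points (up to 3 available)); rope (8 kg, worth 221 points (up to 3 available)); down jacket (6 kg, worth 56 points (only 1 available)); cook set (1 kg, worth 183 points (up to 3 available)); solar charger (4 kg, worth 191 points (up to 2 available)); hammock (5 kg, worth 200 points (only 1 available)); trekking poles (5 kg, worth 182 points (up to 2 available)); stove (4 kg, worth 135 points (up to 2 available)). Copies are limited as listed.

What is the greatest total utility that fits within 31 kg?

1841

The ratio heuristic lands on 3×crampons + 2×field guide + 3×cook set + 2×solar charger + hammock (1771) but leaves 3 kg idle.
The 5 kg tied up in hammock is better spent on 2×stove — total rises to 1841 (31 kg).
Nothing else within 31 kg beats 1841.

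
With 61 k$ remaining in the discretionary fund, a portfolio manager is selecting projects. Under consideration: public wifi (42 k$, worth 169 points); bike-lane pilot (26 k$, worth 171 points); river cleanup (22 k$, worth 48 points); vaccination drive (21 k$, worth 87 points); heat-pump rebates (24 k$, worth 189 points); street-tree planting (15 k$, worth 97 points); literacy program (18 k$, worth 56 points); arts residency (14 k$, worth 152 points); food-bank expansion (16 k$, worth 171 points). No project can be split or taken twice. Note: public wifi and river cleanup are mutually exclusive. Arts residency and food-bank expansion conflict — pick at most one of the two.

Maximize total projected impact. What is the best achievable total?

By projected impact per k$: arts residency 10.86, food-bank expansion 10.69, heat-pump rebates 7.88, bike-lane pilot 6.58 lead.
Taking heat-pump rebates + street-tree planting + food-bank expansion: 55 k$ used, 457 in projected impact.
That's the maximum — no feasible swap from here does better than 457.

457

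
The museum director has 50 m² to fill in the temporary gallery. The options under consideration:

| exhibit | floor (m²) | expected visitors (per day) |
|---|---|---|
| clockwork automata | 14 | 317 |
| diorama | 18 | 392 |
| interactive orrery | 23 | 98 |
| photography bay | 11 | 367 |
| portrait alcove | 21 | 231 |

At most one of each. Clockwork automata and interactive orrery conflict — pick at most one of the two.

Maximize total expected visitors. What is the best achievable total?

1076

Clockwork automata + diorama + photography bay uses 43 of the 50 m² and totals 1076.
Runner-up diorama + photography bay + portrait alcove tops out at 990.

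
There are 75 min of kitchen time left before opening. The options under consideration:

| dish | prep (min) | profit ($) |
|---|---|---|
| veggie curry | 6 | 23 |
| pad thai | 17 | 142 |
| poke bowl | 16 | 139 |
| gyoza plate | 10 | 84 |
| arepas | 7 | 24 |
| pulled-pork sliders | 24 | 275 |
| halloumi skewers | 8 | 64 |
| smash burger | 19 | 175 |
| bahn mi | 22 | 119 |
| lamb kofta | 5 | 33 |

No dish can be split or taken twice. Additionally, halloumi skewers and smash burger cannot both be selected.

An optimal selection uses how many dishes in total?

5

The maximum profit within 75 min is 709.
For example pad thai + gyoza plate + pulled-pork sliders + smash burger + lamb kofta achieves it, using 75 min.
Any selection reaching 709 contains exactly 5 dishes.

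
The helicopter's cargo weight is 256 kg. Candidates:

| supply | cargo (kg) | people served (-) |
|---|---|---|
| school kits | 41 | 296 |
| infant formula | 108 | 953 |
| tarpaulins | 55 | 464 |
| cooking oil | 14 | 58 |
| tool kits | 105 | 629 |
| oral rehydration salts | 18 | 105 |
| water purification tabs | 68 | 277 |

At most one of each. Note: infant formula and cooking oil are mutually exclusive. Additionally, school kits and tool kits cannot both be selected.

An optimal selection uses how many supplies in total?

4

Optimal total is 1818.
For example school kits + infant formula + tarpaulins + oral rehydration salts achieves it, using 222 kg.
Any selection reaching 1818 contains exactly 4 supplies.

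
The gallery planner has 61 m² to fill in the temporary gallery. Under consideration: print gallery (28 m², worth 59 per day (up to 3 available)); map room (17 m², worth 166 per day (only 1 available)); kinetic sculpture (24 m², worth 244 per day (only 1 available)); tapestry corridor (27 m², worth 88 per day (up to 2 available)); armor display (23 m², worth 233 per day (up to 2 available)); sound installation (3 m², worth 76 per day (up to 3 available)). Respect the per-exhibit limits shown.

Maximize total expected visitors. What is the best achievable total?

705

Best packing: kinetic sculpture + armor display + 3×sound installation — 56 m², 705 total.
Nothing else within 61 m² beats 705.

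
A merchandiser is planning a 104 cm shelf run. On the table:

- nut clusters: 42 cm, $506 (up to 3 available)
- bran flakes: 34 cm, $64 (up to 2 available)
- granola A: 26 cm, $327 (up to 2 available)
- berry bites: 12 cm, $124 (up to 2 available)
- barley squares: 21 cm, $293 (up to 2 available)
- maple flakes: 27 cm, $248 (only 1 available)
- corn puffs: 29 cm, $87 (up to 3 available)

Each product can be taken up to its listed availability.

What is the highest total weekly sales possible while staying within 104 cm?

1250

By weekly sales per cm: barley squares 13.95, granola A 12.58, nut clusters 12.05 lead.
The ratio heuristic lands on 2×granola A + 2×barley squares (1240) but leaves 10 cm idle.
Dropping granola A and barley squares frees 47 cm; slotting in nut clusters + berry bites (54 cm) lifts the total to 1250 at 101 cm.
That's the maximum — no swap from here does better than 1250.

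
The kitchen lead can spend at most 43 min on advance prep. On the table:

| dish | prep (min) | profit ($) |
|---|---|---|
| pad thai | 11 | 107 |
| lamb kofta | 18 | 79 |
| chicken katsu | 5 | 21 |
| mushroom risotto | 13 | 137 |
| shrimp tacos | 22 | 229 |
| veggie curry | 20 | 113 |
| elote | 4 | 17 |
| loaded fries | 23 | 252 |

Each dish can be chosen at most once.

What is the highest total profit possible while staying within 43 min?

410

Ranking by ratio (profit/min): loaded fries 10.96, mushroom risotto 10.54, shrimp tacos 10.41.
A density-first pass picks mushroom risotto + elote + loaded fries — 406 at 40 min.
Replace elote with chicken katsu: the trade gains 4 net, giving 410 at 41 min.
That's the maximum — no swap from here does better than 410.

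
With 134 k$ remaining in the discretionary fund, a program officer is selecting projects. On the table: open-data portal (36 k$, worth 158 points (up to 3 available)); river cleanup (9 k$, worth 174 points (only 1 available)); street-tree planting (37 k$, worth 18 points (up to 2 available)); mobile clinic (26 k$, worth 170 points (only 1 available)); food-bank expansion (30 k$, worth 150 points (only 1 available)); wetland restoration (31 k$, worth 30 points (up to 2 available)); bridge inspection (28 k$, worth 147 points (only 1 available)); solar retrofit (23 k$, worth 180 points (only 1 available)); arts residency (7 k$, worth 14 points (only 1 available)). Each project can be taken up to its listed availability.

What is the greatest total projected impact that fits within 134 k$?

846

Greedy by ratio would take river cleanup + mobile clinic + food-bank expansion + bridge inspection + solar retrofit + arts residency: 123 k$ used, total 835.
Replace bridge inspection with open-data portal: the trade gains 11 net, giving 846 at 131 k$.
That's the maximum — no swap from here does better than 846.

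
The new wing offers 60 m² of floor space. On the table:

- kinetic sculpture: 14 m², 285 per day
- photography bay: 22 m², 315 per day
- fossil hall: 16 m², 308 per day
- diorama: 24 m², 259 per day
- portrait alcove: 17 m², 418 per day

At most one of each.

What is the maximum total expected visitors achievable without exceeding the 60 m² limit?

1041

The ratio heuristic lands on kinetic sculpture + fossil hall + portrait alcove (1011) but leaves 13 m² idle.
The 14 m² tied up in kinetic sculpture is better spent on photography bay — total rises to 1041 (55 m²).
The closest alternative, kinetic sculpture + photography bay + portrait alcove, reaches only 1018.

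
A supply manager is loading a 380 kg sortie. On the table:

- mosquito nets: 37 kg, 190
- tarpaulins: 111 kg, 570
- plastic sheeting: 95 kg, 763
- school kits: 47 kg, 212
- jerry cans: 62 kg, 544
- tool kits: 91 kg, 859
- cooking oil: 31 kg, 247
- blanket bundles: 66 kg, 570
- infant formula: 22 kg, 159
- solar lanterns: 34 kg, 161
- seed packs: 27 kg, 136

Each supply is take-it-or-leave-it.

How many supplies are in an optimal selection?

Best achievable people served is 3144.
plastic sheeting + jerry cans + tool kits + cooking oil + blanket bundles + solar lanterns hits 3144 at 379 kg.
All optima have 6 supplies.

6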